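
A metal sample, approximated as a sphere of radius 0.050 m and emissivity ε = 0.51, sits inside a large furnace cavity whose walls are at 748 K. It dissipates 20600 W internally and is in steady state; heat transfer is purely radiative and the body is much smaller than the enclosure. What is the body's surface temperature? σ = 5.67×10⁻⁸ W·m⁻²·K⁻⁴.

T ≈ 2190 K

For a small grey body in a large enclosure, net radiated power = εσA(T⁴ − T_w⁴).
Steady state: P = εσA(T⁴ − T_w⁴) with A = 4πr² = 0.03142 m².
T⁴ = P/(εσA) + T_w⁴ = 20600/(0.51·5.67×10⁻⁸·0.03142) + (748)⁴
    = 2.268×10¹³ + 3.130×10¹¹ = 2.299×10¹³ K⁴.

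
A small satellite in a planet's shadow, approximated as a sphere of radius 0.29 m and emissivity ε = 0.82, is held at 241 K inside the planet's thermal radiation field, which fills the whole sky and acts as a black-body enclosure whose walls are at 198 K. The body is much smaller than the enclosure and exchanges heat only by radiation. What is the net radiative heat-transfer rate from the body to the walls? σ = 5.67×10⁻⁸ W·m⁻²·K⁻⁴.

P_net ≈ 90.2 W

For a small grey body in a large enclosure: P_net = εσA(T_body⁴ − T_wall⁴).
A = 4πr² = 1.057 m²; T_body⁴ − T_wall⁴ = 3.373×10⁹ − 1.537×10⁹ = 1.836×10⁹ K⁴.
|P_net| = 0.82·5.67×10⁻⁸·1.057·1.836×10⁹.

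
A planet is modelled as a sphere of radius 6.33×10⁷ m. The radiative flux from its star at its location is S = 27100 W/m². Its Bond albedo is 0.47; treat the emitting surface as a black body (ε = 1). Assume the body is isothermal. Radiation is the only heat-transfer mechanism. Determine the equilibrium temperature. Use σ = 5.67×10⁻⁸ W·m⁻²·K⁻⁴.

T ≈ 502 K

At equilibrium, absorbed power = emitted power.
Absorbing cross-section = πr² = 1.259×10¹⁶ m²; emitting surface = 4πr² = 5.035×10¹⁶ m² (ratio 4).
(1−a)S·A_cross = εσ·A_surf·T⁴  ⇒  T⁴ = (1−a)S/(4σ).
T⁴ = 0.530·27100/(4·5.67×10⁻⁸) = 6.333×10¹⁰ K⁴.
T = (6.333×10¹⁰)^(1/4).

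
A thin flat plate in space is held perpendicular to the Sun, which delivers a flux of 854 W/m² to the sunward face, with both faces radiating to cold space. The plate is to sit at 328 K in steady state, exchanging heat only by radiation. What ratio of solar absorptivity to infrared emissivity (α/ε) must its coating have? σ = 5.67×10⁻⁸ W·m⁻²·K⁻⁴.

Balance: αS·A = εσ·2A·T⁴ ⇒ α/ε = 2σT⁴/S.
α/ε = 2·5.67×10⁻⁸·(328)⁴/854 = 2·5.67×10⁻⁸·1.157×10¹⁰/854.

α/ε ≈ 1.54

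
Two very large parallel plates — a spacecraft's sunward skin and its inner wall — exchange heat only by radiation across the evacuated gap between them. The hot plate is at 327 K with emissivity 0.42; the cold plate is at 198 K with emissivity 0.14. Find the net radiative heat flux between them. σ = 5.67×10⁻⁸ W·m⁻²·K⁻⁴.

q ≈ 65.8 W/m²

For two infinite grey parallel plates, q = σ(T₁⁴ − T₂⁴)/(1/ε₁ + 1/ε₂ − 1).
T₁⁴ − T₂⁴ = 1.143×10¹⁰ − 1.537×10⁹ = 9.897×10⁹ K⁴.
1/ε₁ + 1/ε₂ − 1 = 2.381 + 7.143 − 1 = 8.524.
q = 5.67×10⁻⁸ × 9.897×10⁹ / 8.524.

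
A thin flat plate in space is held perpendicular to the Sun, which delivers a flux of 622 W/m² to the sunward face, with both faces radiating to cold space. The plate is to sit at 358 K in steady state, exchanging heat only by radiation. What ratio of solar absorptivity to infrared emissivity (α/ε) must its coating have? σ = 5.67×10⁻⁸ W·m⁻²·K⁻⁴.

α/ε ≈ 2.99

Balance: αS·A = εσ·2A·T⁴ ⇒ α/ε = 2σT⁴/S.
α/ε = 2·5.67×10⁻⁸·(358)⁴/622 = 2·5.67×10⁻⁸·1.643×10¹⁰/622.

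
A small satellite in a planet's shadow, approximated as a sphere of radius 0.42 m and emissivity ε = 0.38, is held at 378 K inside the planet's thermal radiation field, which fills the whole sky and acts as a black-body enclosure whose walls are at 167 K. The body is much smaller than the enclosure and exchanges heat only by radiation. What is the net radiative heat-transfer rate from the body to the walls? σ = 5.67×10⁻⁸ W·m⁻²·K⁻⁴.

P_net ≈ 938 W

For a small grey body in a large enclosure: P_net = εσA(T_body⁴ − T_wall⁴).
A = 4πr² = 2.217 m²; T_body⁴ − T_wall⁴ = 2.042×10¹⁰ − 7.778×10⁸ = 1.964×10¹⁰ K⁴.
|P_net| = 0.38·5.67×10⁻⁸·2.217·1.964×10¹⁰.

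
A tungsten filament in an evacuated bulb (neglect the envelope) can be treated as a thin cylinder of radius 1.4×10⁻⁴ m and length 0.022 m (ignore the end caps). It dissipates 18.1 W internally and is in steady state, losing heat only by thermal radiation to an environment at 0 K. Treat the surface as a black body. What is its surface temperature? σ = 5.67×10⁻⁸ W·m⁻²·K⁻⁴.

Steady state: internal power = radiated power, P = εσA T⁴.
Radiating area A = 2πrL = 1.935×10⁻⁵ m².
T⁴ = P/(εσA) = 18.1/(1.0·5.67×10⁻⁸·1.935×10⁻⁵) = 1.650×10¹³ K⁴.
T = (1.650×10¹³)^(1/4).

T ≈ 2020 K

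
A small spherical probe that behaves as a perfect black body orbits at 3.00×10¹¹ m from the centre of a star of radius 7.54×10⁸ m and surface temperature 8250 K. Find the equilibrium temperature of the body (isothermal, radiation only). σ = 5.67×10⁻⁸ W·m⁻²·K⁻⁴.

The star's surface emits σT_*⁴; at distance d the flux is S = σT_*⁴(R_*/d)².
S = 5.67×10⁻⁸·(8250)⁴·(7.54×10⁸/3.00×10¹¹)² = 1659 W/m².
For an isothermal sphere T⁴ = (1−a)S/(4σ) = 7.316×10⁹ K⁴.

T ≈ 292 K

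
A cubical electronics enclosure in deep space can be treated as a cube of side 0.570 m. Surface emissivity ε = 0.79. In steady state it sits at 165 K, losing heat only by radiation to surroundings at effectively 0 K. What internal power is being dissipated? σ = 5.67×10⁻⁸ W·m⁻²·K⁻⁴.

P ≈ 64.7 W

Steady state: P = εσA T⁴.
A = 6L² = 1.949 m²; T⁴ = (165)⁴ = 7.412×10⁸ K⁴.
P = 0.79 × 5.67×10⁻⁸ × 1.949 × 7.412×10⁸.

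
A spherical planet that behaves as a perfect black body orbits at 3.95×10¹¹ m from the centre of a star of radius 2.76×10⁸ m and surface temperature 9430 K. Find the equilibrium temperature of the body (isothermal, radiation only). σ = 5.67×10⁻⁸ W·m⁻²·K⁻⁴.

T ≈ 176 K

The star's surface emits σT_*⁴; at distance d the flux is S = σT_*⁴(R_*/d)².
S = 5.67×10⁻⁸·(9430)⁴·(2.76×10⁸/3.95×10¹¹)² = 218.9 W/m².
For an isothermal sphere T⁴ = (1−a)S/(4σ) = 9.652×10⁸ K⁴.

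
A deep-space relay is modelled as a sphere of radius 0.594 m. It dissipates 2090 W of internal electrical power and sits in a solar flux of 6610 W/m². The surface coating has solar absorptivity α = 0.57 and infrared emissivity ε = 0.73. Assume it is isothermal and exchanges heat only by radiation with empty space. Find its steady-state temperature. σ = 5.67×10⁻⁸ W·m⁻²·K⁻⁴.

T ≈ 430 K

At steady state, absorbed solar power + internal power = radiated power.
Absorbed: α·S·A_cross = 0.57·6610·1.108 = 4176 W (cross-section πr²).
Total input = 4176 + 2090 = 6266 W.
Radiated: εσ·A_surf·T⁴ with A_surf = 4πr² = 4.434 m².
T⁴ = 6266/(0.73·5.67×10⁻⁸·4.434) = 3.415×10¹⁰ K⁴.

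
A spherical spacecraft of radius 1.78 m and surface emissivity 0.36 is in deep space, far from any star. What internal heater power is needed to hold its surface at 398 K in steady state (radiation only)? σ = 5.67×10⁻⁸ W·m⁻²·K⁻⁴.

P ≈ 20400 W

P = εσ·4πr²·T⁴.
4πr² = 39.82 m²; T⁴ = 2.509×10¹⁰ K⁴.
P = 0.36·5.67×10⁻⁸·39.82·2.509×10¹⁰.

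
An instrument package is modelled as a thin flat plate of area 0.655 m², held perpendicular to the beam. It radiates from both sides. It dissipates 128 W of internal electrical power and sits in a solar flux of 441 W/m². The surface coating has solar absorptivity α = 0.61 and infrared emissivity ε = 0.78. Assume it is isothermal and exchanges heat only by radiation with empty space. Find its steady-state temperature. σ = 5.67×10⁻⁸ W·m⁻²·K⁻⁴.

At steady state, absorbed solar power + internal power = radiated power.
Absorbed: α·S·A_cross = 0.61·441·0.6550 = 176.2 W (cross-section A).
Total input = 176.2 + 128 = 304.2 W.
Radiated: εσ·A_surf·T⁴ with A_surf = 2A = 1.310 m².
T⁴ = 304.2/(0.78·5.67×10⁻⁸·1.310) = 5.251×10⁹ K⁴.

T ≈ 269 K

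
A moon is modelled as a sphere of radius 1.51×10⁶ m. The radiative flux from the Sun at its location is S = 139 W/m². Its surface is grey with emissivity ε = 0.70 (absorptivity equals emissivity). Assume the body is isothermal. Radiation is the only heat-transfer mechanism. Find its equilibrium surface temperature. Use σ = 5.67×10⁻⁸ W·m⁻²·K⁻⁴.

T ≈ 157 K

At equilibrium, absorbed power = emitted power.
Absorbing cross-section = πr² = 7.163×10¹² m²; emitting surface = 4πr² = 2.865×10¹³ m² (ratio 4).
εS·A_cross = εσ·A_surf·T⁴  ⇒  T⁴ = S/(4σ)   (ε cancels).
T⁴ = 139/(4·5.67×10⁻⁸) = 6.129×10⁸ K⁴.
T = (6.129×10⁸)^(1/4).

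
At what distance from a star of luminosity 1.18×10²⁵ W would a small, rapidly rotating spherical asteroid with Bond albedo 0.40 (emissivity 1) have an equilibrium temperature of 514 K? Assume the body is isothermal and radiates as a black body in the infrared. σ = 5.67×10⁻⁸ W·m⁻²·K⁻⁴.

For an isothermal black-emitting sphere, (1−a)S·πr² = σ·4πr²·T⁴ ⇒ S = 4σT⁴/(1−a).
S = 4·5.67×10⁻⁸·(514)⁴/0.600 = 26380 W/m².
Flux falls as S = L/(4πd²), so d = √(L/(4πS)) = √(1.18×10²⁵/(4π·26380)).

d ≈ 5.97×10⁹ m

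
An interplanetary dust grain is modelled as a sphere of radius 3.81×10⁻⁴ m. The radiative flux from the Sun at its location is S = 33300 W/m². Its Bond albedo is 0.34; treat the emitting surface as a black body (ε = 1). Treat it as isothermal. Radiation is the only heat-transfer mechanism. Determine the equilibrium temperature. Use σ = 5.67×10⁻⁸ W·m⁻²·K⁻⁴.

At equilibrium, absorbed power = emitted power.
Absorbing cross-section = πr² = 4.560×10⁻⁷ m²; emitting surface = 4πr² = 1.824×10⁻⁶ m² (ratio 4).
(1−a)S·A_cross = εσ·A_surf·T⁴  ⇒  T⁴ = (1−a)S/(4σ).
T⁴ = 0.660·33300/(4·5.67×10⁻⁸) = 9.690×10¹⁰ K⁴.
T = (9.690×10¹⁰)^(1/4).

T ≈ 558 K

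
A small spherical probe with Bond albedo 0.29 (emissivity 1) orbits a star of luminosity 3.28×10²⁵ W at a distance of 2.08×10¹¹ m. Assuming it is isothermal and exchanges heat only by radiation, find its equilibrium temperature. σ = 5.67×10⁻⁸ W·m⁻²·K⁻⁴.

First find the stellar flux at distance d: S = L/(4πd²) = 3.28×10²⁵/(4π·(2.08×10¹¹)²) = 60.33 W/m².
For an isothermal sphere, absorbed (1−a)S·πr² = emitted σ·4πr²·T⁴, so T⁴ = (1−a)S/(4σ).
T⁴ = 0.710·60.33/(4·5.67×10⁻⁸) = 1.889×10⁸ K⁴.

T ≈ 117 K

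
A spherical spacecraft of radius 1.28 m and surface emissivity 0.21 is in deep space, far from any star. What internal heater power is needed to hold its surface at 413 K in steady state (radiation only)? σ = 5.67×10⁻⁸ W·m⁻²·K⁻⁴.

P = εσ·4πr²·T⁴.
4πr² = 20.59 m²; T⁴ = 2.909×10¹⁰ K⁴.
P = 0.21·5.67×10⁻⁸·20.59·2.909×10¹⁰.

P ≈ 7130 W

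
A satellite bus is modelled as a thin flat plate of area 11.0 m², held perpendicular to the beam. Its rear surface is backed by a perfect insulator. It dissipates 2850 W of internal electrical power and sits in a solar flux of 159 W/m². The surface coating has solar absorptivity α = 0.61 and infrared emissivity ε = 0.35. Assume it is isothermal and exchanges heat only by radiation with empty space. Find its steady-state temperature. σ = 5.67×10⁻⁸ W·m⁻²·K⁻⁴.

T ≈ 366 K

At steady state, absorbed solar power + internal power = radiated power.
Absorbed: α·S·A_cross = 0.61·159·11.00 = 1067 W (cross-section A).
Total input = 1067 + 2850 = 3917 W.
Radiated: εσ·A_surf·T⁴ with A_surf = A = 11.00 m².
T⁴ = 3917/(0.35·5.67×10⁻⁸·11.00) = 1.794×10¹⁰ K⁴.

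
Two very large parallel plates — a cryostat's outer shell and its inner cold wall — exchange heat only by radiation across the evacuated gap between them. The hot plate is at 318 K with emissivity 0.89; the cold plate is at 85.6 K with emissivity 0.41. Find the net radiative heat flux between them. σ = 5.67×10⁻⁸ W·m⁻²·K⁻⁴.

q ≈ 225 W/m²

For two infinite grey parallel plates, q = σ(T₁⁴ − T₂⁴)/(1/ε₁ + 1/ε₂ − 1).
T₁⁴ − T₂⁴ = 1.023×10¹⁰ − 5.369×10⁷ = 1.017×10¹⁰ K⁴.
1/ε₁ + 1/ε₂ − 1 = 1.124 + 2.439 − 1 = 2.563.
q = 5.67×10⁻⁸ × 1.017×10¹⁰ / 2.563.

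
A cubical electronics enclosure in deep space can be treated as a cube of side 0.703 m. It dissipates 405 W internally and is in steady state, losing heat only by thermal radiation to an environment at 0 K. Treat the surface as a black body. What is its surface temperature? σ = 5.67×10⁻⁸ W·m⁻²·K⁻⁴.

T ≈ 222 K

Steady state: internal power = radiated power, P = εσA T⁴.
Radiating area A = 6L² = 2.965 m².
T⁴ = P/(εσA) = 405/(1.0·5.67×10⁻⁸·2.965) = 2.409×10⁹ K⁴.
T = (2.409×10⁹)^(1/4).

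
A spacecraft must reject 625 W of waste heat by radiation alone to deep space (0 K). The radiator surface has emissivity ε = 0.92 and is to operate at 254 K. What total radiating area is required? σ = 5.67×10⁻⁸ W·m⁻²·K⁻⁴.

A ≈ 2.88 m²

P = εσA T⁴ ⇒ A = P/(εσT⁴).
T⁴ = 4.162×10⁹ K⁴.
A = 625/(0.92 × 5.67×10⁻⁸ × 4.162×10⁹).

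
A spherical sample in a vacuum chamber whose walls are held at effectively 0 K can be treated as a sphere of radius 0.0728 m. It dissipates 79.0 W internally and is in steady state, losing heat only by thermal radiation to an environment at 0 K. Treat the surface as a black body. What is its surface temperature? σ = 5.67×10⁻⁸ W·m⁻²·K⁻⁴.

Steady state: internal power = radiated power, P = εσA T⁴.
Radiating area A = 4πr² = 0.06660 m².
T⁴ = P/(εσA) = 79.0/(1.0·5.67×10⁻⁸·0.06660) = 2.092×10¹⁰ K⁴.
T = (2.092×10¹⁰)^(1/4).

T ≈ 380 K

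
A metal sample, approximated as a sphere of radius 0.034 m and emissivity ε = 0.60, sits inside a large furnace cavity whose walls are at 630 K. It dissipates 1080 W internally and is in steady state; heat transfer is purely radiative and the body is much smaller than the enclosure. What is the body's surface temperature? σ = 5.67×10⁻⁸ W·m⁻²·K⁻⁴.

For a small grey body in a large enclosure, net radiated power = εσA(T⁴ − T_w⁴).
Steady state: P = εσA(T⁴ − T_w⁴) with A = 4πr² = 0.01453 m².
T⁴ = P/(εσA) + T_w⁴ = 1080/(0.60·5.67×10⁻⁸·0.01453) + (630)⁴
    = 2.185×10¹² + 1.575×10¹¹ = 2.343×10¹² K⁴.

T ≈ 1240 K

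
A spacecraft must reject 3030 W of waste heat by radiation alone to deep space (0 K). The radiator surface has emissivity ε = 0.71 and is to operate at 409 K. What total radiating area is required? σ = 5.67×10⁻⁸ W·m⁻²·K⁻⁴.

P = εσA T⁴ ⇒ A = P/(εσT⁴).
T⁴ = 2.798×10¹⁰ K⁴.
A = 3030/(0.71 × 5.67×10⁻⁸ × 2.798×10¹⁰).

A ≈ 2.69 m²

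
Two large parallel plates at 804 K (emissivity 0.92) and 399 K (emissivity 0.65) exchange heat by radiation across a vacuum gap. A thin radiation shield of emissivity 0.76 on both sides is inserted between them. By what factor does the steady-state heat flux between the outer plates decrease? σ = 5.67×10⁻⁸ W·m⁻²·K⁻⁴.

factor ≈ 2.00

Without shield: q₀ = σΔ(T⁴)/(1/ε₁+1/ε₂−1) with denominator 1.625.
With shield the two gaps are in series; the resistances add: (1/ε₁+1/ε_s−1)+(1/ε_s+1/ε₂−1) = 1.403+1.854 = 3.257.
Heat-flux ratio q₀/q = 3.257/1.625.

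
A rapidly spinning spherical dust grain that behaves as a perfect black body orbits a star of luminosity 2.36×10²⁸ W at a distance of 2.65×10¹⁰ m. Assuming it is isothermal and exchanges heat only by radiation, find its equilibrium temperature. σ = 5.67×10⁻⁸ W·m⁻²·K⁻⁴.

First find the stellar flux at distance d: S = L/(4πd²) = 2.36×10²⁸/(4π·(2.65×10¹⁰)²) = 2.674×10⁶ W/m².
For an isothermal sphere, absorbed (1−a)S·πr² = emitted σ·4πr²·T⁴, so T⁴ = (1−a)S/(4σ).
T⁴ = 1.00·2.674×10⁶/(4·5.67×10⁻⁸) = 1.179×10¹³ K⁴.

T ≈ 1850 K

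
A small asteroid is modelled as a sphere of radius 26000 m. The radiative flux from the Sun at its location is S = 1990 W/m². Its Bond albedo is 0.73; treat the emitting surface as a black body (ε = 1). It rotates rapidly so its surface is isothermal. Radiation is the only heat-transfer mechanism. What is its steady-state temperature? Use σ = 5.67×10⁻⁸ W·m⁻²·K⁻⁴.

T ≈ 221 K

At equilibrium, absorbed power = emitted power.
Absorbing cross-section = πr² = 2.124×10⁹ m²; emitting surface = 4πr² = 8.495×10⁹ m² (ratio 4).
(1−a)S·A_cross = εσ·A_surf·T⁴  ⇒  T⁴ = (1−a)S/(4σ).
T⁴ = 0.270·1990/(4·5.67×10⁻⁸) = 2.369×10⁹ K⁴.
T = (2.369×10⁹)^(1/4).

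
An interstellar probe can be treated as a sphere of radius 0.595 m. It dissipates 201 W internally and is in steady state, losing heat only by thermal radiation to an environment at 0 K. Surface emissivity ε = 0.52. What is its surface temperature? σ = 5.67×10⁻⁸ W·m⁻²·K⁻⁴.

Steady state: internal power = radiated power, P = εσA T⁴.
Radiating area A = 4πr² = 4.449 m².
T⁴ = P/(εσA) = 201/(0.52·5.67×10⁻⁸·4.449) = 1.532×10⁹ K⁴.
T = (1.532×10⁹)^(1/4).

T ≈ 198 K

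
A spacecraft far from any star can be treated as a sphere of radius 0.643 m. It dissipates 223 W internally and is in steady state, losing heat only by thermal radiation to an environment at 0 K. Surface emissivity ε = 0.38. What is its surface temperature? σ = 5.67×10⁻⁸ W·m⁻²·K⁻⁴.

T ≈ 211 K

Steady state: internal power = radiated power, P = εσA T⁴.
Radiating area A = 4πr² = 5.196 m².
T⁴ = P/(εσA) = 223/(0.38·5.67×10⁻⁸·5.196) = 1.992×10⁹ K⁴.
T = (1.992×10⁹)^(1/4).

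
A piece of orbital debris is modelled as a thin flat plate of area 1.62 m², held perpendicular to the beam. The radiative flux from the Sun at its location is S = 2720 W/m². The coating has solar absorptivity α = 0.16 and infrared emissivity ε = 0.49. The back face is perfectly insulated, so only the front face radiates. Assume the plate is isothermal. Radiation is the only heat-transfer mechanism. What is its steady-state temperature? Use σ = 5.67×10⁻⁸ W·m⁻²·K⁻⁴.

At equilibrium, absorbed power = emitted power.
Absorbing cross-section = A = 1.620 m²; emitting surface = A = 1.620 m² (ratio 1).
αS·A_cross = εσ·A_surf·T⁴  ⇒  T⁴ = αS/(ε·1σ).
T⁴ = 0.160·2720/(0.49·1·5.67×10⁻⁸) = 1.566×10¹⁰ K⁴.
T = (1.566×10¹⁰)^(1/4).

T ≈ 354 K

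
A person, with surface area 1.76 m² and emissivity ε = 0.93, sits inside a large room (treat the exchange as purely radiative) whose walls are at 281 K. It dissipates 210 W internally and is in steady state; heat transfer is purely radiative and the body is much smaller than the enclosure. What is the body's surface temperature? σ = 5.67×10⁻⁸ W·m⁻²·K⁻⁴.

T ≈ 304 K

For a small grey body in a large enclosure, net radiated power = εσA(T⁴ − T_w⁴).
Steady state: P = εσA(T⁴ − T_w⁴) with A = 1.76 m².
T⁴ = P/(εσA) + T_w⁴ = 210/(0.93·5.67×10⁻⁸·1.760) + (281)⁴
    = 2.263×10⁹ + 6.235×10⁹ = 8.498×10⁹ K⁴.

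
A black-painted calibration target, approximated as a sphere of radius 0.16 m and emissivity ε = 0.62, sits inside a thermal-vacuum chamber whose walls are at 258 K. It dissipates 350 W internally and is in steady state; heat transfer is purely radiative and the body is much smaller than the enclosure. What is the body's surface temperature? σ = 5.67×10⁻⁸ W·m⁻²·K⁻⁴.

T ≈ 434 K

For a small grey body in a large enclosure, net radiated power = εσA(T⁴ − T_w⁴).
Steady state: P = εσA(T⁴ − T_w⁴) with A = 4πr² = 0.3217 m².
T⁴ = P/(εσA) + T_w⁴ = 350/(0.62·5.67×10⁻⁸·0.3217) + (258)⁴
    = 3.095×10¹⁰ + 4.431×10⁹ = 3.538×10¹⁰ K⁴.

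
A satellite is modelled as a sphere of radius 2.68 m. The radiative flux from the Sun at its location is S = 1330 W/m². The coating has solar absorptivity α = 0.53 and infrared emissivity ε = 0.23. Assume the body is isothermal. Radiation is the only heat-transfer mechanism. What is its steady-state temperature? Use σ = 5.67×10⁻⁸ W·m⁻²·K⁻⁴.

At equilibrium, absorbed power = emitted power.
Absorbing cross-section = πr² = 22.56 m²; emitting surface = 4πr² = 90.26 m² (ratio 4).
αS·A_cross = εσ·A_surf·T⁴  ⇒  T⁴ = αS/(ε·4σ).
T⁴ = 0.530·1330/(0.23·4·5.67×10⁻⁸) = 1.351×10¹⁰ K⁴.
T = (1.351×10¹⁰)^(1/4).

T ≈ 341 K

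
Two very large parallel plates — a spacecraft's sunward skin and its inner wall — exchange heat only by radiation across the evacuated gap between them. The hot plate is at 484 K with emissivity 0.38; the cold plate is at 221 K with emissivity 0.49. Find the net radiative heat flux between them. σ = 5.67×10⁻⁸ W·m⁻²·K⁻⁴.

q ≈ 810 W/m²

For two infinite grey parallel plates, q = σ(T₁⁴ − T₂⁴)/(1/ε₁ + 1/ε₂ − 1).
T₁⁴ − T₂⁴ = 5.488×10¹⁰ − 2.385×10⁹ = 5.249×10¹⁰ K⁴.
1/ε₁ + 1/ε₂ − 1 = 2.632 + 2.041 − 1 = 3.672.
q = 5.67×10⁻⁸ × 5.249×10¹⁰ / 3.672.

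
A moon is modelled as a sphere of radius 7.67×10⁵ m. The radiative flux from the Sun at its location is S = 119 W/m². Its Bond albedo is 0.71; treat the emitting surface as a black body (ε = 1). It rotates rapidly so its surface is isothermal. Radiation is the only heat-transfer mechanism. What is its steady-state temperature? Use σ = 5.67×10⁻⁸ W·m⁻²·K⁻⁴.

At equilibrium, absorbed power = emitted power.
Absorbing cross-section = πr² = 1.848×10¹² m²; emitting surface = 4πr² = 7.393×10¹² m² (ratio 4).
(1−a)S·A_cross = εσ·A_surf·T⁴  ⇒  T⁴ = (1−a)S/(4σ).
T⁴ = 0.290·119/(4·5.67×10⁻⁸) = 1.522×10⁸ K⁴.
T = (1.522×10⁸)^(1/4).

T ≈ 111 K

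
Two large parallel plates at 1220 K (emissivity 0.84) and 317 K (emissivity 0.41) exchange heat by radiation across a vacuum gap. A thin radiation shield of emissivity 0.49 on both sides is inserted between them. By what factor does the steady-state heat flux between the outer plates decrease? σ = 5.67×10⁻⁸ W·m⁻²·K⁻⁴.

factor ≈ 2.17

Without shield: q₀ = σΔ(T⁴)/(1/ε₁+1/ε₂−1) with denominator 2.630.
With shield the two gaps are in series; the resistances add: (1/ε₁+1/ε_s−1)+(1/ε_s+1/ε₂−1) = 2.231+3.480 = 5.711.
Heat-flux ratio q₀/q = 5.711/2.630.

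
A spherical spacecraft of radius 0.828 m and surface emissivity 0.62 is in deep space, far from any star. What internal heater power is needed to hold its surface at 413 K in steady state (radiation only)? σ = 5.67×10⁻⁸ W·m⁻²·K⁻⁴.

P ≈ 8810 W

P = εσ·4πr²·T⁴.
4πr² = 8.615 m²; T⁴ = 2.909×10¹⁰ K⁴.
P = 0.62·5.67×10⁻⁸·8.615·2.909×10¹⁰.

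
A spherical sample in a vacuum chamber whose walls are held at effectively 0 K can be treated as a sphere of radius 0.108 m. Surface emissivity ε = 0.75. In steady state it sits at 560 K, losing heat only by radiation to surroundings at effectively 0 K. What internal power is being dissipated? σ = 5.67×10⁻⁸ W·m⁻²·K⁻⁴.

Steady state: P = εσA T⁴.
A = 4πr² = 0.1466 m²; T⁴ = (560)⁴ = 9.834×10¹⁰ K⁴.
P = 0.75 × 5.67×10⁻⁸ × 0.1466 × 9.834×10¹⁰.

P ≈ 613 W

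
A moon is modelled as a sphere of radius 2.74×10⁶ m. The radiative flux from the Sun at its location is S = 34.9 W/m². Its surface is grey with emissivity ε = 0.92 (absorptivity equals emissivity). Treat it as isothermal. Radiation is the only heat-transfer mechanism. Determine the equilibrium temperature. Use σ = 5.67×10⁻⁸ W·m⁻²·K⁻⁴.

At equilibrium, absorbed power = emitted power.
Absorbing cross-section = πr² = 2.359×10¹³ m²; emitting surface = 4πr² = 9.434×10¹³ m² (ratio 4).
εS·A_cross = εσ·A_surf·T⁴  ⇒  T⁴ = S/(4σ)   (ε cancels).
T⁴ = 34.9/(4·5.67×10⁻⁸) = 1.539×10⁸ K⁴.
T = (1.539×10⁸)^(1/4).

T ≈ 111 K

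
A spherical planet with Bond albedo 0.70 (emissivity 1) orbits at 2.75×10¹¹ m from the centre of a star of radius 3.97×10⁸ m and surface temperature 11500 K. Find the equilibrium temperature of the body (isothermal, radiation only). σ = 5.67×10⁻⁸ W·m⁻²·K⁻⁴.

The star's surface emits σT_*⁴; at distance d the flux is S = σT_*⁴(R_*/d)².
S = 5.67×10⁻⁸·(11500)⁴·(3.97×10⁸/2.75×10¹¹)² = 2067 W/m².
For an isothermal sphere T⁴ = (1−a)S/(4σ) = 2.734×10⁹ K⁴.

T ≈ 229 K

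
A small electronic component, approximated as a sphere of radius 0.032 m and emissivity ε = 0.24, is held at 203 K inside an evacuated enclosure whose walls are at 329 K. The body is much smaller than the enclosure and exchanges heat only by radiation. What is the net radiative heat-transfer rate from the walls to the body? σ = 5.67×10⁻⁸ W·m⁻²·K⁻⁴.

P_net ≈ 1.75 W

For a small grey body in a large enclosure: P_net = εσA(T_body⁴ − T_wall⁴).
A = 4πr² = 0.01287 m²; T_body⁴ − T_wall⁴ = 1.698×10⁹ − 1.172×10¹⁰ = -1.002×10¹⁰ K⁴.
|P_net| = 0.24·5.67×10⁻⁸·0.01287·1.002×10¹⁰.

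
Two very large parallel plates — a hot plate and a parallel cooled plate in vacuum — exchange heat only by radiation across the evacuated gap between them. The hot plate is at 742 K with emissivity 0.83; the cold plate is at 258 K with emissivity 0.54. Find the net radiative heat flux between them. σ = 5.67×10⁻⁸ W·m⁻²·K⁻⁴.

For two infinite grey parallel plates, q = σ(T₁⁴ − T₂⁴)/(1/ε₁ + 1/ε₂ − 1).
T₁⁴ − T₂⁴ = 3.031×10¹¹ − 4.431×10⁹ = 2.987×10¹¹ K⁴.
1/ε₁ + 1/ε₂ − 1 = 1.205 + 1.852 − 1 = 2.057.
q = 5.67×10⁻⁸ × 2.987×10¹¹ / 2.057.

q ≈ 8230 W/m²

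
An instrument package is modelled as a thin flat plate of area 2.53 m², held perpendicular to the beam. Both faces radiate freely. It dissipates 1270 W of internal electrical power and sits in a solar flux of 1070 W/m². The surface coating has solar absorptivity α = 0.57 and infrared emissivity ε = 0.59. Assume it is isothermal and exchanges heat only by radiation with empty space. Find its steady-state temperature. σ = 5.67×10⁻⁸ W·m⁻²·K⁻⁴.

T ≈ 359 K

At steady state, absorbed solar power + internal power = radiated power.
Absorbed: α·S·A_cross = 0.57·1070·2.530 = 1543 W (cross-section A).
Total input = 1543 + 1270 = 2813 W.
Radiated: εσ·A_surf·T⁴ with A_surf = 2A = 5.060 m².
T⁴ = 2813/(0.59·5.67×10⁻⁸·5.060) = 1.662×10¹⁰ K⁴.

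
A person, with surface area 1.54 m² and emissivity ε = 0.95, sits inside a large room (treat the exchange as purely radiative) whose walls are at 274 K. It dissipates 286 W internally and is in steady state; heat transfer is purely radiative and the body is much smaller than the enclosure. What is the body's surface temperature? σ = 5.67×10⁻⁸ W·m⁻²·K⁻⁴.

For a small grey body in a large enclosure, net radiated power = εσA(T⁴ − T_w⁴).
Steady state: P = εσA(T⁴ − T_w⁴) with A = 1.54 m².
T⁴ = P/(εσA) + T_w⁴ = 286/(0.95·5.67×10⁻⁸·1.540) + (274)⁴
    = 3.448×10⁹ + 5.636×10⁹ = 9.084×10⁹ K⁴.

T ≈ 309 K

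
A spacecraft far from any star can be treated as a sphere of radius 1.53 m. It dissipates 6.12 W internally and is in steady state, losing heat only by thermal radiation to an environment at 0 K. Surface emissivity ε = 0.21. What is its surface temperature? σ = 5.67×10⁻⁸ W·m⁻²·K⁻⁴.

T ≈ 64.7 K

Steady state: internal power = radiated power, P = εσA T⁴.
Radiating area A = 4πr² = 29.42 m².
T⁴ = P/(εσA) = 6.12/(0.21·5.67×10⁻⁸·29.42) = 1.747×10⁷ K⁴.
T = (1.747×10⁷)^(1/4).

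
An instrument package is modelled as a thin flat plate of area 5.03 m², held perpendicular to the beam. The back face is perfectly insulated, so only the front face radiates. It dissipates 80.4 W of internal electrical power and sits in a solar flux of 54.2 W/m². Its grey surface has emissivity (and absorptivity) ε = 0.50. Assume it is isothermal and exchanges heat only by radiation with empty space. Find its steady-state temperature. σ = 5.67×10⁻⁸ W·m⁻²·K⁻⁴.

T ≈ 197 K

At steady state, absorbed solar power + internal power = radiated power.
Absorbed: α·S·A_cross = 0.50·54.2·5.030 = 136.3 W (cross-section A).
Total input = 136.3 + 80.4 = 216.7 W.
Radiated: εσ·A_surf·T⁴ with A_surf = A = 5.030 m².
T⁴ = 216.7/(0.50·5.67×10⁻⁸·5.030) = 1.520×10⁹ K⁴.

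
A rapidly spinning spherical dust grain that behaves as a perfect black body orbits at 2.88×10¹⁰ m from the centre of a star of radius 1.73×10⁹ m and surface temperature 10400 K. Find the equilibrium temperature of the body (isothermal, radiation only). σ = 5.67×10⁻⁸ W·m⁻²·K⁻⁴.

T ≈ 1800 K

The star's surface emits σT_*⁴; at distance d the flux is S = σT_*⁴(R_*/d)².
S = 5.67×10⁻⁸·(10400)⁴·(1.73×10⁹/2.88×10¹⁰)² = 2.393×10⁶ W/m².
For an isothermal sphere T⁴ = (1−a)S/(4σ) = 1.055×10¹³ K⁴.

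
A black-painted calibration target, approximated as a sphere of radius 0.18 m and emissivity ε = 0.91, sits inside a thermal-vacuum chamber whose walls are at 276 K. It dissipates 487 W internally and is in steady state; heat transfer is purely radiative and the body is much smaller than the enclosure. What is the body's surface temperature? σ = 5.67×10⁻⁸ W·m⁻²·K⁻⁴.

T ≈ 413 K

For a small grey body in a large enclosure, net radiated power = εσA(T⁴ − T_w⁴).
Steady state: P = εσA(T⁴ − T_w⁴) with A = 4πr² = 0.4072 m².
T⁴ = P/(εσA) + T_w⁴ = 487/(0.91·5.67×10⁻⁸·0.4072) + (276)⁴
    = 2.318×10¹⁰ + 5.803×10⁹ = 2.898×10¹⁰ K⁴.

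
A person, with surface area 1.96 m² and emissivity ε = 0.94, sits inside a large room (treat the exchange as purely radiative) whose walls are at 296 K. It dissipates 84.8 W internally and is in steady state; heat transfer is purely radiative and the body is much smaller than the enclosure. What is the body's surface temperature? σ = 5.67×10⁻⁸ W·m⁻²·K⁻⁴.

For a small grey body in a large enclosure, net radiated power = εσA(T⁴ − T_w⁴).
Steady state: P = εσA(T⁴ − T_w⁴) with A = 1.96 m².
T⁴ = P/(εσA) + T_w⁴ = 84.8/(0.94·5.67×10⁻⁸·1.960) + (296)⁴
    = 8.118×10⁸ + 7.677×10⁹ = 8.488×10⁹ K⁴.

T ≈ 304 K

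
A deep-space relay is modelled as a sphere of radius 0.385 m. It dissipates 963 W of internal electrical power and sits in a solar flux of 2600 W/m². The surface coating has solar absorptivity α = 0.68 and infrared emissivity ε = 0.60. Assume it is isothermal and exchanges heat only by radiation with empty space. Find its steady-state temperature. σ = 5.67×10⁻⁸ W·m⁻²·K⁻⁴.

T ≈ 410 K

At steady state, absorbed solar power + internal power = radiated power.
Absorbed: α·S·A_cross = 0.68·2600·0.4657 = 823.3 W (cross-section πr²).
Total input = 823.3 + 963 = 1786 W.
Radiated: εσ·A_surf·T⁴ with A_surf = 4πr² = 1.863 m².
T⁴ = 1786/(0.60·5.67×10⁻⁸·1.863) = 2.819×10¹⁰ K⁴.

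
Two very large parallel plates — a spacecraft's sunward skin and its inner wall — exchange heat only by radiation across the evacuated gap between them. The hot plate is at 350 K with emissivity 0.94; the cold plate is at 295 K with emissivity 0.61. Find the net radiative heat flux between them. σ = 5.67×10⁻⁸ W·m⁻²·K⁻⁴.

q ≈ 247 W/m²

For two infinite grey parallel plates, q = σ(T₁⁴ − T₂⁴)/(1/ε₁ + 1/ε₂ − 1).
T₁⁴ − T₂⁴ = 1.501×10¹⁰ − 7.573×10⁹ = 7.433×10⁹ K⁴.
1/ε₁ + 1/ε₂ − 1 = 1.064 + 1.639 − 1 = 1.703.
q = 5.67×10⁻⁸ × 7.433×10⁹ / 1.703.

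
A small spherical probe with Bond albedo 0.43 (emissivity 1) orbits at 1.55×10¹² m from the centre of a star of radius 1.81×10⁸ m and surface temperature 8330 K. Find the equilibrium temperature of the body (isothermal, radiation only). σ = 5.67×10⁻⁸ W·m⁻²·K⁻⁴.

The star's surface emits σT_*⁴; at distance d the flux is S = σT_*⁴(R_*/d)².
S = 5.67×10⁻⁸·(8330)⁴·(1.81×10⁸/1.55×10¹²)² = 3.723 W/m².
For an isothermal sphere T⁴ = (1−a)S/(4σ) = 9.356×10⁶ K⁴.

T ≈ 55.3 K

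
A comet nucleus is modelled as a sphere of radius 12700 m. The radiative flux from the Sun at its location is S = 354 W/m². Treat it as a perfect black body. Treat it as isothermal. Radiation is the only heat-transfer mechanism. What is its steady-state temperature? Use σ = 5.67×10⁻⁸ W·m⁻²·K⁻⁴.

At equilibrium, absorbed power = emitted power.
Absorbing cross-section = πr² = 5.067×10⁸ m²; emitting surface = 4πr² = 2.027×10⁹ m² (ratio 4).
S·A_cross = εσ·A_surf·T⁴  ⇒  T⁴ = S/(4σ).
T⁴ = 1.00·354/(4·5.67×10⁻⁸) = 1.561×10⁹ K⁴.
T = (1.561×10⁹)^(1/4).

T ≈ 199 K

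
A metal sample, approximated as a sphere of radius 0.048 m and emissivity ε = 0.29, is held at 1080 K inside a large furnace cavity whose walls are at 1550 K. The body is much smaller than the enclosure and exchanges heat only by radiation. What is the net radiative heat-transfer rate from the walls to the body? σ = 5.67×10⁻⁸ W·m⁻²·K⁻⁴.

P_net ≈ 2100 W

For a small grey body in a large enclosure: P_net = εσA(T_body⁴ − T_wall⁴).
A = 4πr² = 0.02895 m²; T_body⁴ − T_wall⁴ = 1.360×10¹² − 5.772×10¹² = -4.412×10¹² K⁴.
|P_net| = 0.29·5.67×10⁻⁸·0.02895·4.412×10¹².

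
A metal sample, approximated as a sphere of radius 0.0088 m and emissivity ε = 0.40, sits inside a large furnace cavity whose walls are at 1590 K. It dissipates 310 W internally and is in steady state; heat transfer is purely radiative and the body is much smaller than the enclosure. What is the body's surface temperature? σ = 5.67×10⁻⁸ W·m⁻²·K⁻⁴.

T ≈ 2130 K

For a small grey body in a large enclosure, net radiated power = εσA(T⁴ − T_w⁴).
Steady state: P = εσA(T⁴ − T_w⁴) with A = 4πr² = 9.731×10⁻⁴ m².
T⁴ = P/(εσA) + T_w⁴ = 310/(0.40·5.67×10⁻⁸·9.731×10⁻⁴) + (1590)⁴
    = 1.405×10¹³ + 6.391×10¹² = 2.044×10¹³ K⁴.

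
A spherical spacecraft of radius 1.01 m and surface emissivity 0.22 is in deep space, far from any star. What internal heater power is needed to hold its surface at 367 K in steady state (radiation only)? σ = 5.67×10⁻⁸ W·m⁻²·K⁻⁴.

P ≈ 2900 W

P = εσ·4πr²·T⁴.
4πr² = 12.82 m²; T⁴ = 1.814×10¹⁰ K⁴.
P = 0.22·5.67×10⁻⁸·12.82·1.814×10¹⁰.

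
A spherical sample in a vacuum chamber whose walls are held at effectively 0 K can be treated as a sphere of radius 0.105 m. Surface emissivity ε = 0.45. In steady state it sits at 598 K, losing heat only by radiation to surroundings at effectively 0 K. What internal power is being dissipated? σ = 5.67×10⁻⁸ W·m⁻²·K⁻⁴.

Steady state: P = εσA T⁴.
A = 4πr² = 0.1385 m²; T⁴ = (598)⁴ = 1.279×10¹¹ K⁴.
P = 0.45 × 5.67×10⁻⁸ × 0.1385 × 1.279×10¹¹.

P ≈ 452 W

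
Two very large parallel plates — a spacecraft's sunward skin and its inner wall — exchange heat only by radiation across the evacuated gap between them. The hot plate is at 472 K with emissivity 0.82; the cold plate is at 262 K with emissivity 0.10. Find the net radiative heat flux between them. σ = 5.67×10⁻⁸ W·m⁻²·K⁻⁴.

q ≈ 249 W/m²

For two infinite grey parallel plates, q = σ(T₁⁴ − T₂⁴)/(1/ε₁ + 1/ε₂ − 1).
T₁⁴ − T₂⁴ = 4.963×10¹⁰ − 4.712×10⁹ = 4.492×10¹⁰ K⁴.
1/ε₁ + 1/ε₂ − 1 = 1.220 + 10.00 − 1 = 10.22.
q = 5.67×10⁻⁸ × 4.492×10¹⁰ / 10.22.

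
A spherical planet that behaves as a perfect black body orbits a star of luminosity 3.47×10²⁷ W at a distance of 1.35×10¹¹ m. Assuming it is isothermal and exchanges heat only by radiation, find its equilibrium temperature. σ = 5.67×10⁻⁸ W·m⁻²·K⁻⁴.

First find the stellar flux at distance d: S = L/(4πd²) = 3.47×10²⁷/(4π·(1.35×10¹¹)²) = 15150 W/m².
For an isothermal sphere, absorbed (1−a)S·πr² = emitted σ·4πr²·T⁴, so T⁴ = (1−a)S/(4σ).
T⁴ = 1.00·15150/(4·5.67×10⁻⁸) = 6.681×10¹⁰ K⁴.

T ≈ 508 K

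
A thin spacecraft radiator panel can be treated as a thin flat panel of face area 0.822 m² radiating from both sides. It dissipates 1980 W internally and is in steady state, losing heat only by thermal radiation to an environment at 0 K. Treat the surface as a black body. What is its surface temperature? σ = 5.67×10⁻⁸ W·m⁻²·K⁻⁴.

T ≈ 382 K

Steady state: internal power = radiated power, P = εσA T⁴.
Radiating area A = 2·0.822 = 1.644 m².
T⁴ = P/(εσA) = 1980/(1.0·5.67×10⁻⁸·1.644) = 2.124×10¹⁰ K⁴.
T = (2.124×10¹⁰)^(1/4).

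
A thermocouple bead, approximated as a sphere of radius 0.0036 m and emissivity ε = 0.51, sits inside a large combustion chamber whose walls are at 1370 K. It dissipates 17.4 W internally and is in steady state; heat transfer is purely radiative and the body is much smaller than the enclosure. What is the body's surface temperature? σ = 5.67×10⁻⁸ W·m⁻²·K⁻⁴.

For a small grey body in a large enclosure, net radiated power = εσA(T⁴ − T_w⁴).
Steady state: P = εσA(T⁴ − T_w⁴) with A = 4πr² = 1.629×10⁻⁴ m².
T⁴ = P/(εσA) + T_w⁴ = 17.4/(0.51·5.67×10⁻⁸·1.629×10⁻⁴) + (1370)⁴
    = 3.695×10¹² + 3.523×10¹² = 7.217×10¹² K⁴.

T ≈ 1640 K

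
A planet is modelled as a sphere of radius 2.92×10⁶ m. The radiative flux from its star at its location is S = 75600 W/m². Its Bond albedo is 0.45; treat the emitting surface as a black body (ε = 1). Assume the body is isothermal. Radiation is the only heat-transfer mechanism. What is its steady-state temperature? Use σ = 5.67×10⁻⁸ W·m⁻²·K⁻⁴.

At equilibrium, absorbed power = emitted power.
Absorbing cross-section = πr² = 2.679×10¹³ m²; emitting surface = 4πr² = 1.071×10¹⁴ m² (ratio 4).
(1−a)S·A_cross = εσ·A_surf·T⁴  ⇒  T⁴ = (1−a)S/(4σ).
T⁴ = 0.550·75600/(4·5.67×10⁻⁸) = 1.833×10¹¹ K⁴.
T = (1.833×10¹¹)^(1/4).

T ≈ 654 K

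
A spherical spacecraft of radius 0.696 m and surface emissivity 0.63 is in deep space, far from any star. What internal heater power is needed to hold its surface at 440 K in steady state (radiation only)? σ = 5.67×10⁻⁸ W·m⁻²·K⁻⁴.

P = εσ·4πr²·T⁴.
4πr² = 6.087 m²; T⁴ = 3.748×10¹⁰ K⁴.
P = 0.63·5.67×10⁻⁸·6.087·3.748×10¹⁰.

P ≈ 8150 W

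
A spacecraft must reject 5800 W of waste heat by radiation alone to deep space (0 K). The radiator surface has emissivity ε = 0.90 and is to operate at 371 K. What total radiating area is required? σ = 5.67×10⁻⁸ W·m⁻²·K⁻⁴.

A ≈ 6.00 m²

P = εσA T⁴ ⇒ A = P/(εσT⁴).
T⁴ = 1.895×10¹⁰ K⁴.
A = 5800/(0.90 × 5.67×10⁻⁸ × 1.895×10¹⁰).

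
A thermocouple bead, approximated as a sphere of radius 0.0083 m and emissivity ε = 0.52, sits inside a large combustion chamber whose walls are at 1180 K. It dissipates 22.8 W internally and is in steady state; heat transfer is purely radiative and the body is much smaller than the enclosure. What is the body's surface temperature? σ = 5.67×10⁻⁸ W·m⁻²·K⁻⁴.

T ≈ 1300 K

For a small grey body in a large enclosure, net radiated power = εσA(T⁴ − T_w⁴).
Steady state: P = εσA(T⁴ − T_w⁴) with A = 4πr² = 8.657×10⁻⁴ m².
T⁴ = P/(εσA) + T_w⁴ = 22.8/(0.52·5.67×10⁻⁸·8.657×10⁻⁴) + (1180)⁴
    = 8.933×10¹¹ + 1.939×10¹² = 2.832×10¹² K⁴.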